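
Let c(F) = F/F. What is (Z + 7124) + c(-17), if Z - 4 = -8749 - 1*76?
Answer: -1696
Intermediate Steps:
c(F) = 1
Z = -8821 (Z = 4 + (-8749 - 1*76) = 4 + (-8749 - 76) = 4 - 8825 = -8821)
(Z + 7124) + c(-17) = (-8821 + 7124) + 1 = -1697 + 1 = -1696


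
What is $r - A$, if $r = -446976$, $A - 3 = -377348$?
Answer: $-69631$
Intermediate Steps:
$A = -377345$ ($A = 3 - 377348 = -377345$)
$r - A = -446976 - -377345 = -446976 + 377345 = -69631$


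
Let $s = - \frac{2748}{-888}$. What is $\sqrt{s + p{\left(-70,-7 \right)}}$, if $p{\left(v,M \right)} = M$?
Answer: $\frac{17 i \sqrt{74}}{74} \approx 1.9762 i$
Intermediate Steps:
$s = \frac{229}{74}$ ($s = \left(-2748\right) \left(- \frac{1}{888}\right) = \frac{229}{74} \approx 3.0946$)
$\sqrt{s + p{\left(-70,-7 \right)}} = \sqrt{\frac{229}{74} - 7} = \sqrt{- \frac{289}{74}} = \frac{17 i \sqrt{74}}{74}$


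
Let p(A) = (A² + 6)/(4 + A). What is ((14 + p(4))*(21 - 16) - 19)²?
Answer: 67081/16 ≈ 4192.6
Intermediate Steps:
p(A) = (6 + A²)/(4 + A)
((14 + p(4))*(21 - 16) - 19)² = ((14 + (6 + 4²)/(4 + 4))*(21 - 16) - 19)² = ((14 + (6 + 16)/8)*5 - 19)² = ((14 + (⅛)*22)*5 - 19)² = ((14 + 11/4)*5 - 19)² = ((67/4)*5 - 19)² = (335/4 - 19)² = (259/4)² = 67081/16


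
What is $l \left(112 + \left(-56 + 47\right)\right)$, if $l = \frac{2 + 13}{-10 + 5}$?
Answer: $-309$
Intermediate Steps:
$l = -3$ ($l = \frac{15}{-5} = 15 \left(- \frac{1}{5}\right) = -3$)
$l \left(112 + \left(-56 + 47\right)\right) = - 3 \left(112 + \left(-56 + 47\right)\right) = - 3 \left(112 - 9\right) = \left(-3\right) 103 = -309$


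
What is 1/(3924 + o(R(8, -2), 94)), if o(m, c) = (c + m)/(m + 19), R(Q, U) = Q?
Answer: 9/35350 ≈ 0.00025460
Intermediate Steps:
o(m, c) = (c + m)/(19 + m)
1/(3924 + o(R(8, -2), 94)) = 1/(3924 + (94 + 8)/(19 + 8)) = 1/(3924 + 102/27) = 1/(3924 + (1/27)*102) = 1/(3924 + 34/9) = 1/(35350/9) = 9/35350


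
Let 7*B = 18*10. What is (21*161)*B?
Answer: 86940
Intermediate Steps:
B = 180/7 (B = (18*10)/7 = (1/7)*180 = 180/7 ≈ 25.714)
(21*161)*B = (21*161)*(180/7) = 3381*(180/7) = 86940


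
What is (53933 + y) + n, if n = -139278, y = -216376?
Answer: -301721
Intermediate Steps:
(53933 + y) + n = (53933 - 216376) - 139278 = -162443 - 139278 = -301721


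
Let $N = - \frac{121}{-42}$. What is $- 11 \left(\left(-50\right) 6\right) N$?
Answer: $\frac{66550}{7} \approx 9507.1$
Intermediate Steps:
$N = \frac{121}{42}$ ($N = \left(-121\right) \left(- \frac{1}{42}\right) = \frac{121}{42} \approx 2.881$)
$- 11 \left(\left(-50\right) 6\right) N = - 11 \left(\left(-50\right) 6\right) \frac{121}{42} = \left(-11\right) \left(-300\right) \frac{121}{42} = 3300 \cdot \frac{121}{42} = \frac{66550}{7}$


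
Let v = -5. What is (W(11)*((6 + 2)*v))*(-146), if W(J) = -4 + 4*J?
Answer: 233600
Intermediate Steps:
(W(11)*((6 + 2)*v))*(-146) = ((-4 + 4*11)*((6 + 2)*(-5)))*(-146) = ((-4 + 44)*(8*(-5)))*(-146) = (40*(-40))*(-146) = -1600*(-146) = 233600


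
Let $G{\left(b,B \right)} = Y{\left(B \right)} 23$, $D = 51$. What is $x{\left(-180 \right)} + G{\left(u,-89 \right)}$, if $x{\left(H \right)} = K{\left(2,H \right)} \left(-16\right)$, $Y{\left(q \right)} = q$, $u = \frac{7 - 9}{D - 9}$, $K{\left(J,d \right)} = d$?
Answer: $833$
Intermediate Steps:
$u = - \frac{1}{21}$ ($u = \frac{7 - 9}{51 - 9} = \frac{7 + \left(-24 + 15\right)}{42} = \left(7 - 9\right) \frac{1}{42} = \left(-2\right) \frac{1}{42} = - \frac{1}{21} \approx -0.047619$)
$x{\left(H \right)} = - 16 H$ ($x{\left(H \right)} = H \left(-16\right) = - 16 H$)
$G{\left(b,B \right)} = 23 B$ ($G{\left(b,B \right)} = B 23 = 23 B$)
$x{\left(-180 \right)} + G{\left(u,-89 \right)} = \left(-16\right) \left(-180\right) + 23 \left(-89\right) = 2880 - 2047 = 833$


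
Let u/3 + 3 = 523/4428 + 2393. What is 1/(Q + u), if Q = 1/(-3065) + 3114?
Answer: 4523940/46525800479 ≈ 9.7235e-5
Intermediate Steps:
Q = 9544409/3065 (Q = -1/3065 + 3114 = 9544409/3065 ≈ 3114.0)
u = 10583443/1476 (u = -9 + 3*(523/4428 + 2393) = -9 + 3*(10596727/4428) = -9 + 10596727/1476 = 10583443/1476 ≈ 7170.4)
1/(Q + u) = 1/(9544409/3065 + 10583443/1476) = 1/(46525800479/4523940) = 4523940/46525800479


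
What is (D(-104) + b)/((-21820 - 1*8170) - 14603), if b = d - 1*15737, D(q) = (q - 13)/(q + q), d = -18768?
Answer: 552071/713488 ≈ 0.77376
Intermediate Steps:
D(q) = (-13 + q)/(2*q) (D(q) = (-13 + q)/((2*q)) = (-13 + q)*(1/(2*q)) = (-13 + q)/(2*q))
b = -34505 (b = -18768 - 1*15737 = -18768 - 15737 = -34505)
(D(-104) + b)/((-21820 - 1*8170) - 14603) = ((½)*(-13 - 104)/(-104) - 34505)/((-21820 - 1*8170) - 14603) = ((½)*(-1/104)*(-117) - 34505)/((-21820 - 8170) - 14603) = (9/16 - 34505)/(-29990 - 14603) = -552071/16/(-44593) = -552071/16*(-1/44593) = 552071/713488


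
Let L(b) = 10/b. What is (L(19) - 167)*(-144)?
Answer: 455472/19 ≈ 23972.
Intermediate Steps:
(L(19) - 167)*(-144) = (10/19 - 167)*(-144) = -3163/19*(-144) = 455472/19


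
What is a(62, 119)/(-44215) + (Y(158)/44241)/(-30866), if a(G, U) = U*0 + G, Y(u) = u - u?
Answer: -62/44215 ≈ -0.0014022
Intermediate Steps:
Y(u) = 0
a(G, U) = G (a(G, U) = 0 + G = G)
a(62, 119)/(-44215) + (Y(158)/44241)/(-30866) = 62/(-44215) + (0/44241)/(-30866) = 62*(-1/44215) + (0*(1/44241))*(-1/30866) = -62/44215 + 0*(-1/30866) = -62/44215 + 0 = -62/44215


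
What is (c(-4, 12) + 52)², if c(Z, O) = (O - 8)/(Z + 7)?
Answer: 25600/9 ≈ 2844.4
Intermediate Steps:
c(Z, O) = (-8 + O)/(7 + Z)
(c(-4, 12) + 52)² = ((-8 + 12)/(7 - 4) + 52)² = (4/3 + 52)² = (160/3)² = 25600/9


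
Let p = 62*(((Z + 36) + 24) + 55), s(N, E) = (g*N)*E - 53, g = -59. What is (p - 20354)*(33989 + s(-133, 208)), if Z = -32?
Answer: -25338231296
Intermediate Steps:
s(N, E) = -53 - 59*E*N (s(N, E) = (-59*N)*E - 53 = -59*E*N - 53 = -53 - 59*E*N)
p = 5146 (p = 62*(((-32 + 36) + 24) + 55) = 62*((4 + 24) + 55) = 62*(28 + 55) = 62*83 = 5146)
(p - 20354)*(33989 + s(-133, 208)) = (5146 - 20354)*(33989 + (-53 - 59*208*(-133))) = -15208*(33989 + (-53 + 1632176)) = -15208*(33989 + 1632123) = -15208*1666112 = -25338231296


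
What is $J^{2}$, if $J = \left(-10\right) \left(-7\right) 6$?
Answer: $176400$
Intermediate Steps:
$J = 420$ ($J = 70 \cdot 6 = 420$)
$J^{2} = 420^{2} = 176400$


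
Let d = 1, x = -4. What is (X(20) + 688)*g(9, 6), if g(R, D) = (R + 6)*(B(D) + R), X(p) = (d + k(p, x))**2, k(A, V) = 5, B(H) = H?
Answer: 162900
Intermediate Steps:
X(p) = 36 (X(p) = (1 + 5)**2 = 6**2 = 36)
g(R, D) = (6 + R)*(D + R) (g(R, D) = (R + 6)*(D + R) = (6 + R)*(D + R))
(X(20) + 688)*g(9, 6) = (36 + 688)*(9**2 + 6*6 + 6*9 + 6*9) = 724*(81 + 36 + 54 + 54) = 724*225 = 162900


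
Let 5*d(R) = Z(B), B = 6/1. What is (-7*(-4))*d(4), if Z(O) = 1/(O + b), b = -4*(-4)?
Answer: 14/55 ≈ 0.25455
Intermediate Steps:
b = 16
B = 6 (B = 6*1 = 6)
Z(O) = 1/(16 + O) (Z(O) = 1/(O + 16) = 1/(16 + O))
d(R) = 1/110 (d(R) = 1/(5*(16 + 6)) = (1/5)/22 = (1/5)*(1/22) = 1/110)
(-7*(-4))*d(4) = -7*(-4)*(1/110) = 28*(1/110) = 14/55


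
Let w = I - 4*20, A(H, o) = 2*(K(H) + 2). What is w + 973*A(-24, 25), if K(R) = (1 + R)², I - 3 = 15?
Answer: 1033264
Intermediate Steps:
I = 18 (I = 3 + 15 = 18)
A(H, o) = 4 + 2*(1 + H)² (A(H, o) = 2*((1 + H)² + 2) = 2*(2 + (1 + H)²) = 4 + 2*(1 + H)²)
w = -62 (w = 18 - 4*20 = 18 - 80 = -62)
w + 973*A(-24, 25) = -62 + 973*(4 + 2*(1 - 24)²) = -62 + 973*(4 + 2*(-23)²) = -62 + 973*(4 + 2*529) = -62 + 973*(4 + 1058) = -62 + 973*1062 = -62 + 1033326 = 1033264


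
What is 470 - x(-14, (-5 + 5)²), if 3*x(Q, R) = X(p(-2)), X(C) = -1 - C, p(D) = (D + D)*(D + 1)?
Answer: 1415/3 ≈ 471.67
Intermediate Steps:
p(D) = 2*D*(1 + D) (p(D) = (2*D)*(1 + D) = 2*D*(1 + D))
x(Q, R) = -5/3 (x(Q, R) = (-1 - 2*(-2)*(1 - 2))/3 = (-1 - 2*(-2)*(-1))/3 = (-1 - 1*4)/3 = (-1 - 4)/3 = (⅓)*(-5) = -5/3)
470 - x(-14, (-5 + 5)²) = 470 - 1*(-5/3) = 470 + 5/3 = 1415/3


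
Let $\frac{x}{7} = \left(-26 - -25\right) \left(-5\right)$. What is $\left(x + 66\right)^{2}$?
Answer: $10201$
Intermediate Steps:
$x = 35$ ($x = 7 \left(-26 - -25\right) \left(-5\right) = 7 \left(-26 + 25\right) \left(-5\right) = 7 \left(\left(-1\right) \left(-5\right)\right) = 7 \cdot 5 = 35$)
$\left(x + 66\right)^{2} = \left(35 + 66\right)^{2} = 101^{2} = 10201$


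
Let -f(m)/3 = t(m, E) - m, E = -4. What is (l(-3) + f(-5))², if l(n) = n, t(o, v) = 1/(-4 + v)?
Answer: 19881/64 ≈ 310.64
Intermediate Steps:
f(m) = 3/8 + 3*m (f(m) = -3*(1/(-4 - 4) - m) = -3*(1/(-8) - m) = -3*(-⅛ - m) = 3/8 + 3*m)
(l(-3) + f(-5))² = (-3 + (3/8 + 3*(-5)))² = (-3 + (3/8 - 15))² = (-3 - 117/8)² = (-141/8)² = 19881/64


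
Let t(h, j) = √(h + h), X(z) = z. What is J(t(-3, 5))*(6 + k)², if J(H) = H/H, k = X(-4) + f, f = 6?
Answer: 64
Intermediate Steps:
t(h, j) = √2*√h (t(h, j) = √(2*h) = √2*√h)
k = 2 (k = -4 + 6 = 2)
J(H) = 1
J(t(-3, 5))*(6 + k)² = 1*(6 + 2)² = 1*8² = 1*64 = 64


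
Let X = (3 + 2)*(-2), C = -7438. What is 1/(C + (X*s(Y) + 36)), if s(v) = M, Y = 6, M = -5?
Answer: -1/7352 ≈ -0.00013602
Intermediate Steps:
s(v) = -5
X = -10 (X = 5*(-2) = -10)
1/(C + (X*s(Y) + 36)) = 1/(-7438 + (-10*(-5) + 36)) = 1/(-7438 + (50 + 36)) = 1/(-7438 + 86) = 1/(-7352) = -1/7352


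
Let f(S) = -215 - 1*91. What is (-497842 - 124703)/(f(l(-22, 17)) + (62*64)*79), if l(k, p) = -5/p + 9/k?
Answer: -88935/44738 ≈ -1.9879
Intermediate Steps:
f(S) = -306 (f(S) = -215 - 91 = -306)
(-497842 - 124703)/(f(l(-22, 17)) + (62*64)*79) = (-497842 - 124703)/(-306 + (62*64)*79) = -622545/(-306 + 3968*79) = -622545/(-306 + 313472) = -622545/313166 = -622545*1/313166 = -88935/44738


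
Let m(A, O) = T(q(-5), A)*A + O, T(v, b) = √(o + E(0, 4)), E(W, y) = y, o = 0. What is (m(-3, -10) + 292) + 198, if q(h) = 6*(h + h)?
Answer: 474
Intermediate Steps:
q(h) = 12*h (q(h) = 6*(2*h) = 12*h)
T(v, b) = 2 (T(v, b) = √(0 + 4) = √4 = 2)
m(A, O) = O + 2*A (m(A, O) = 2*A + O = O + 2*A)
(m(-3, -10) + 292) + 198 = ((-10 + 2*(-3)) + 292) + 198 = ((-10 - 6) + 292) + 198 = (-16 + 292) + 198 = 276 + 198 = 474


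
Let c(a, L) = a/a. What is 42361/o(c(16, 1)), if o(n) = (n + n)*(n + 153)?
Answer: 3851/28 ≈ 137.54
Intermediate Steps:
c(a, L) = 1
o(n) = 2*n*(153 + n) (o(n) = (2*n)*(153 + n) = 2*n*(153 + n))
42361/o(c(16, 1)) = 42361/((2*1*(153 + 1))) = 42361/((2*1*154)) = 42361/308 = 42361*(1/308) = 3851/28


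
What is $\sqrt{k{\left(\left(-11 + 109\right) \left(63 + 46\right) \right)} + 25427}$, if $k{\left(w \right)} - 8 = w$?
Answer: $3 \sqrt{4013} \approx 190.04$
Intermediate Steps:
$k{\left(w \right)} = 8 + w$
$\sqrt{k{\left(\left(-11 + 109\right) \left(63 + 46\right) \right)} + 25427} = \sqrt{\left(8 + \left(-11 + 109\right) \left(63 + 46\right)\right) + 25427} = \sqrt{\left(8 + 98 \cdot 109\right) + 25427} = \sqrt{\left(8 + 10682\right) + 25427} = \sqrt{10690 + 25427} = \sqrt{36117} = 3 \sqrt{4013}$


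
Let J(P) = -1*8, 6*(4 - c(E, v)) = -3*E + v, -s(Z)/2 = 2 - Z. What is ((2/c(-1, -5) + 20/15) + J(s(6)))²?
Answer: 58564/1521 ≈ 38.504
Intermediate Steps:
s(Z) = -4 + 2*Z (s(Z) = -2*(2 - Z) = -4 + 2*Z)
c(E, v) = 4 + E/2 - v/6 (c(E, v) = 4 - (-3*E + v)/6 = 4 - (v - 3*E)/6 = 4 + (E/2 - v/6) = 4 + E/2 - v/6)
J(P) = -8
((2/c(-1, -5) + 20/15) + J(s(6)))² = ((2/(4 + (½)*(-1) - ⅙*(-5)) + 20/15) - 8)² = ((2/(4 - ½ + ⅚) + 20*(1/15)) - 8)² = ((2/(13/3) + 4/3) - 8)² = ((2*(3/13) + 4/3) - 8)² = ((6/13 + 4/3) - 8)² = (70/39 - 8)² = (-242/39)² = 58564/1521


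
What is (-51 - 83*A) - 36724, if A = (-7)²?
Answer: -40842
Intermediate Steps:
A = 49
(-51 - 83*A) - 36724 = (-51 - 83*49) - 36724 = (-51 - 4067) - 36724 = -4118 - 36724 = -40842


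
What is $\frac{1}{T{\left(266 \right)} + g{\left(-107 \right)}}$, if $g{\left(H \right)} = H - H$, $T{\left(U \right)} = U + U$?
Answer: $\frac{1}{532} \approx 0.0018797$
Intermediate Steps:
$T{\left(U \right)} = 2 U$
$g{\left(H \right)} = 0$
$\frac{1}{T{\left(266 \right)} + g{\left(-107 \right)}} = \frac{1}{2 \cdot 266 + 0} = \frac{1}{532 + 0} = \frac{1}{532}$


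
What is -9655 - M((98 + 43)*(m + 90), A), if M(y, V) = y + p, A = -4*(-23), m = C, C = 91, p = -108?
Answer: -35068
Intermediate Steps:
m = 91
A = 92
M(y, V) = -108 + y (M(y, V) = y - 108 = -108 + y)
-9655 - M((98 + 43)*(m + 90), A) = -9655 - (-108 + (98 + 43)*(91 + 90)) = -9655 - (-108 + 141*181) = -9655 - (-108 + 25521) = -9655 - 1*25413 = -9655 - 25413 = -35068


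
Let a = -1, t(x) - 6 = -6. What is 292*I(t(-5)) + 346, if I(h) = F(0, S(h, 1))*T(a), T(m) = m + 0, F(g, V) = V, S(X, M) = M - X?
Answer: 54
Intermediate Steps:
t(x) = 0 (t(x) = 6 - 6 = 0)
T(m) = m
I(h) = -1 + h (I(h) = (1 - h)*(-1) = -1 + h)
292*I(t(-5)) + 346 = 292*(-1 + 0) + 346 = 292*(-1) + 346 = -292 + 346 = 54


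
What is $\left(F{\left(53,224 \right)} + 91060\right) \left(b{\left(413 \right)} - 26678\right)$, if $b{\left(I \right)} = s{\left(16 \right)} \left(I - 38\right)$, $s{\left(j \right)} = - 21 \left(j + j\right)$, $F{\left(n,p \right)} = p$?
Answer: $-25438842552$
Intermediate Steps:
$s{\left(j \right)} = - 42 j$ ($s{\left(j \right)} = - 21 \cdot 2 j = - 42 j$)
$b{\left(I \right)} = 25536 - 672 I$ ($b{\left(I \right)} = \left(-42\right) 16 \left(I - 38\right) = - 672 \left(-38 + I\right) = 25536 - 672 I$)
$\left(F{\left(53,224 \right)} + 91060\right) \left(b{\left(413 \right)} - 26678\right) = \left(224 + 91060\right) \left(\left(25536 - 277536\right) - 26678\right) = 91284 \left(\left(25536 - 277536\right) - 26678\right) = 91284 \left(-252000 - 26678\right) = 91284 \left(-278678\right) = -25438842552$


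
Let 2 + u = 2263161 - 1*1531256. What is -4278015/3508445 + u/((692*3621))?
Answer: -1630343532229/1758244581348 ≈ -0.92726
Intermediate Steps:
u = 731903 (u = -2 + (2263161 - 1*1531256) = -2 + (2263161 - 1531256) = -2 + 731905 = 731903)
-4278015/3508445 + u/((692*3621)) = -4278015/3508445 + 731903/((692*3621)) = -4278015*1/3508445 + 731903/2505732 = -855603/701689 + 731903*(1/2505732) = -855603/701689 + 731903/2505732 = -1630343532229/1758244581348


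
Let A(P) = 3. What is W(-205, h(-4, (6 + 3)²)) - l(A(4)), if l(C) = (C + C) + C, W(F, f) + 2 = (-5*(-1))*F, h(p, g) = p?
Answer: -1036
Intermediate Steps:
W(F, f) = -2 + 5*F (W(F, f) = -2 + (-5*(-1))*F = -2 + 5*F)
l(C) = 3*C (l(C) = 2*C + C = 3*C)
W(-205, h(-4, (6 + 3)²)) - l(A(4)) = (-2 + 5*(-205)) - 3*3 = (-2 - 1025) - 1*9 = -1027 - 9 = -1036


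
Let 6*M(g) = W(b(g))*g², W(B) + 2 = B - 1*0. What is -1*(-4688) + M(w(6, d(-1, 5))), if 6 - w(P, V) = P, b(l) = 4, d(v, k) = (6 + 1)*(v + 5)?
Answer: 4688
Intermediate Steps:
d(v, k) = 35 + 7*v (d(v, k) = 7*(5 + v) = 35 + 7*v)
w(P, V) = 6 - P
W(B) = -2 + B (W(B) = -2 + (B - 1*0) = -2 + (B + 0) = -2 + B)
M(g) = g²/3 (M(g) = ((-2 + 4)*g²)/6 = (2*g²)/6 = g²/3)
-1*(-4688) + M(w(6, d(-1, 5))) = -1*(-4688) + (6 - 1*6)²/3 = 4688 + (6 - 6)²/3 = 4688 + (⅓)*0² = 4688 + (⅓)*0 = 4688 + 0 = 4688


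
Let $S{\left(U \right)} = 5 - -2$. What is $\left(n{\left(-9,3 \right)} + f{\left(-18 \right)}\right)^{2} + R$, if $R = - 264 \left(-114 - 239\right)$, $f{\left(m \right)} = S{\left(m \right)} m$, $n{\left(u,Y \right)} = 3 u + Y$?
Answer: $115692$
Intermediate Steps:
$S{\left(U \right)} = 7$ ($S{\left(U \right)} = 5 + 2 = 7$)
$n{\left(u,Y \right)} = Y + 3 u$
$f{\left(m \right)} = 7 m$
$R = 93192$ ($R = \left(-264\right) \left(-353\right) = 93192$)
$\left(n{\left(-9,3 \right)} + f{\left(-18 \right)}\right)^{2} + R = \left(\left(3 + 3 \left(-9\right)\right) + 7 \left(-18\right)\right)^{2} + 93192 = \left(\left(3 - 27\right) - 126\right)^{2} + 93192 = \left(-24 - 126\right)^{2} + 93192 = \left(-150\right)^{2} + 93192 = 22500 + 93192 = 115692$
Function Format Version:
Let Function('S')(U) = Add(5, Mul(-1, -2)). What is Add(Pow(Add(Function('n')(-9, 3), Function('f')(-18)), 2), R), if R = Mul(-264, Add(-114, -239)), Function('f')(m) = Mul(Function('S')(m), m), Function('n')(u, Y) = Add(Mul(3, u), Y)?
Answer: 115692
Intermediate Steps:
Function('S')(U) = 7 (Function('S')(U) = Add(5, 2) = 7)
Function('n')(u, Y) = Add(Y, Mul(3, u))
Function('f')(m) = Mul(7, m)
R = 93192 (R = Mul(-264, -353) = 93192)
Add(Pow(Add(Function('n')(-9, 3), Function('f')(-18)), 2), R) = Add(Pow(Add(Add(3, Mul(3, -9)), Mul(7, -18)), 2), 93192) = Add(Pow(Add(Add(3, -27), -126), 2), 93192) = Add(Pow(Add(-24, -126), 2), 93192) = Add(Pow(-150, 2), 93192) = Add(22500, 93192) = 115692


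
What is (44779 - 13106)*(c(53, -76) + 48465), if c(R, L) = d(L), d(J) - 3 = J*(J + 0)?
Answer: 1718070212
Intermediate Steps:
d(J) = 3 + J² (d(J) = 3 + J*(J + 0) = 3 + J*J = 3 + J²)
c(R, L) = 3 + L²
(44779 - 13106)*(c(53, -76) + 48465) = (44779 - 13106)*((3 + (-76)²) + 48465) = 31673*((3 + 5776) + 48465) = 31673*(5779 + 48465) = 31673*54244 = 1718070212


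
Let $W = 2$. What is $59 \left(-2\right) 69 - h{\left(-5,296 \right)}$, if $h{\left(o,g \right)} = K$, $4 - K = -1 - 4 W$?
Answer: $-8155$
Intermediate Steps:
$K = 13$ ($K = 4 - \left(-1 - 8\right) = 4 - -9 = 4 + 9 = 13$)
$h{\left(o,g \right)} = 13$
$59 \left(-2\right) 69 - h{\left(-5,296 \right)} = 59 \left(-2\right) 69 - 13 = \left(-118\right) 69 - 13 = -8142 - 13 = -8155$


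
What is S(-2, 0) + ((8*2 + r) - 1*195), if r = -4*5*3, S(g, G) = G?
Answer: -239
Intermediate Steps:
r = -60 (r = -20*3 = -60)
S(-2, 0) + ((8*2 + r) - 1*195) = 0 + ((8*2 - 60) - 1*195) = 0 + ((16 - 60) - 195) = 0 + (-44 - 195) = 0 - 239 = -239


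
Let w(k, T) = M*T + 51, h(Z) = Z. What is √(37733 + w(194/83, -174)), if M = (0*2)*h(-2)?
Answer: 2*√9446 ≈ 194.38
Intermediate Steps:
M = 0 (M = (0*2)*(-2) = 0*(-2) = 0)
w(k, T) = 51 (w(k, T) = 0*T + 51 = 0 + 51 = 51)
√(37733 + w(194/83, -174)) = √(37733 + 51) = √37784 = 2*√9446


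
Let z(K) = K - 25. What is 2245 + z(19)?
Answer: 2239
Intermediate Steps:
z(K) = -25 + K
2245 + z(19) = 2245 + (-25 + 19) = 2245 - 6 = 2239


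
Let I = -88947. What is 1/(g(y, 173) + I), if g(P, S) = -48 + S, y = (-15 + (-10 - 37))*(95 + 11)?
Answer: -1/88822 ≈ -1.1258e-5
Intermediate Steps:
y = -6572 (y = (-15 - 47)*106 = -62*106 = -6572)
1/(g(y, 173) + I) = 1/((-48 + 173) - 88947) = 1/(125 - 88947) = 1/(-88822) = -1/88822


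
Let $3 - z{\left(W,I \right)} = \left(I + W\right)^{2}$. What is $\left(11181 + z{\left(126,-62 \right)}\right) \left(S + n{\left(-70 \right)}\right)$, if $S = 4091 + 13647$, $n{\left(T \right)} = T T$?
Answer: $160458144$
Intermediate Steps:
$n{\left(T \right)} = T^{2}$
$z{\left(W,I \right)} = 3 - \left(I + W\right)^{2}$
$S = 17738$
$\left(11181 + z{\left(126,-62 \right)}\right) \left(S + n{\left(-70 \right)}\right) = \left(11181 + \left(3 - \left(-62 + 126\right)^{2}\right)\right) \left(17738 + \left(-70\right)^{2}\right) = \left(11181 + \left(3 - 64^{2}\right)\right) \left(17738 + 4900\right) = \left(11181 + \left(3 - 4096\right)\right) 22638 = \left(11181 - 4093\right) 22638 = 7088 \cdot 22638 = 160458144$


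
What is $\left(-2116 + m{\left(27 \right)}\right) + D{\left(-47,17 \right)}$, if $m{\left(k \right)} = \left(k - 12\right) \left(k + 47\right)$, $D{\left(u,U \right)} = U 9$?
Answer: $-853$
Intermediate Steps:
$D{\left(u,U \right)} = 9 U$
$m{\left(k \right)} = \left(-12 + k\right) \left(47 + k\right)$
$\left(-2116 + m{\left(27 \right)}\right) + D{\left(-47,17 \right)} = \left(-2116 + \left(-564 + 27^{2} + 35 \cdot 27\right)\right) + 9 \cdot 17 = \left(-2116 + \left(-564 + 729 + 945\right)\right) + 153 = \left(-2116 + 1110\right) + 153 = -1006 + 153 = -853$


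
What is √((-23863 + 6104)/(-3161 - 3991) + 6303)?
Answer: √20158276305/1788 ≈ 79.407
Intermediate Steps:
√((-23863 + 6104)/(-3161 - 3991) + 6303) = √(-17759/(-7152) + 6303) = √(-17759*(-1/7152) + 6303) = √(17759/7152 + 6303) = √(45096815/7152) = √20158276305/1788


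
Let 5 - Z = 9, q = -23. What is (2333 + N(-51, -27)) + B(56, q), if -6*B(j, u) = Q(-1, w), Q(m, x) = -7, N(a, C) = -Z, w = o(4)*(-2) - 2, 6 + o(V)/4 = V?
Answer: 14029/6 ≈ 2338.2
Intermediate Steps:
o(V) = -24 + 4*V
Z = -4 (Z = 5 - 1*9 = 5 - 9 = -4)
w = 14 (w = (-24 + 4*4)*(-2) - 2 = (-24 + 16)*(-2) - 2 = -8*(-2) - 2 = 16 - 2 = 14)
N(a, C) = 4 (N(a, C) = -1*(-4) = 4)
B(j, u) = 7/6 (B(j, u) = -⅙*(-7) = 7/6)
(2333 + N(-51, -27)) + B(56, q) = (2333 + 4) + 7/6 = 2337 + 7/6 = 14029/6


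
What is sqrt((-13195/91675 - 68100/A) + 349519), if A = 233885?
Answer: 3*sqrt(28566320091811540462010)/857656295 ≈ 591.20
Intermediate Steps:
sqrt((-13195/91675 - 68100/A) + 349519) = sqrt((-13195/91675 - 68100/233885) + 349519) = sqrt((-13195*1/91675 - 68100*1/233885) + 349519) = sqrt((-2639/18335 - 13620/46777) + 349519) = sqrt(-373167203/857656295 + 349519) = sqrt(299766797404902/857656295) = 3*sqrt(28566320091811540462010)/857656295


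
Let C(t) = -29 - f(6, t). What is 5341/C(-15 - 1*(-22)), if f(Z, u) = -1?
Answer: -763/4 ≈ -190.75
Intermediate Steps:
C(t) = -28 (C(t) = -29 - 1*(-1) = -29 + 1 = -28)
5341/C(-15 - 1*(-22)) = 5341/(-28) = 5341*(-1/28) = -763/4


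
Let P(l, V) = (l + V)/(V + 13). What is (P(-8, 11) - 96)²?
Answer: 588289/64 ≈ 9192.0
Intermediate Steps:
P(l, V) = (V + l)/(13 + V)
(P(-8, 11) - 96)² = ((11 - 8)/(13 + 11) - 96)² = (3/24 - 96)² = ((1/24)*3 - 96)² = (⅛ - 96)² = (-767/8)² = 588289/64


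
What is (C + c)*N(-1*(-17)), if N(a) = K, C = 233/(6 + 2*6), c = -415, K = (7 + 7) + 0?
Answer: -50659/9 ≈ -5628.8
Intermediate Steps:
K = 14 (K = 14 + 0 = 14)
C = 233/18 (C = 233/(6 + 12) = 233/18 ≈ 12.944)
N(a) = 14
(C + c)*N(-1*(-17)) = (233/18 - 415)*14 = -7237/18*14 = -50659/9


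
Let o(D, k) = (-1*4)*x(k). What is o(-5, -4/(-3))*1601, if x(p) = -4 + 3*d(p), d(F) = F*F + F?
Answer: -102464/3 ≈ -34155.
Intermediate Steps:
d(F) = F + F² (d(F) = F² + F = F + F²)
x(p) = -4 + 3*p*(1 + p) (x(p) = -4 + 3*(p*(1 + p)) = -4 + 3*p*(1 + p))
o(D, k) = 16 - 12*k*(1 + k) (o(D, k) = (-1*4)*(-4 + 3*k*(1 + k)) = -4*(-4 + 3*k*(1 + k)) = 16 - 12*k*(1 + k))
o(-5, -4/(-3))*1601 = (16 - 12*(-4/(-3))*(1 - 4/(-3)))*1601 = (16 - 12*(-4*(-⅓))*(1 - 4*(-⅓)))*1601 = (16 - 12*4/3*(1 + 4/3))*1601 = (16 - 12*4/3*7/3)*1601 = (16 - 112/3)*1601 = -64/3*1601 = -102464/3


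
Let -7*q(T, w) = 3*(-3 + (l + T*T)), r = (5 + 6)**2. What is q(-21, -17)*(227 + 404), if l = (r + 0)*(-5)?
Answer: 316131/7 ≈ 45162.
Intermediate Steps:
r = 121 (r = 11**2 = 121)
l = -605 (l = (121 + 0)*(-5) = 121*(-5) = -605)
q(T, w) = 1824/7 - 3*T**2/7 (q(T, w) = -3*(-3 + (-605 + T*T))/7 = -3*(-3 + (-605 + T**2))/7 = -3*(-608 + T**2)/7 = -(-1824 + 3*T**2)/7 = 1824/7 - 3*T**2/7)
q(-21, -17)*(227 + 404) = (1824/7 - 3/7*(-21)**2)*(227 + 404) = (1824/7 - 3/7*441)*631 = (1824/7 - 189)*631 = (501/7)*631 = 316131/7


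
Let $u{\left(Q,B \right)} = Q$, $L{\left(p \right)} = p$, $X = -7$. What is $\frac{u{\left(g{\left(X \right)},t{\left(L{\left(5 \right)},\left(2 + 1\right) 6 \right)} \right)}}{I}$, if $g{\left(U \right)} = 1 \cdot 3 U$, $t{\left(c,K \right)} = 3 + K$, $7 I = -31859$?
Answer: $\frac{147}{31859} \approx 0.0046141$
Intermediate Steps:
$I = - \frac{31859}{7}$ ($I = \frac{1}{7} \left(-31859\right) = - \frac{31859}{7} \approx -4551.3$)
$g{\left(U \right)} = 3 U$
$\frac{u{\left(g{\left(X \right)},t{\left(L{\left(5 \right)},\left(2 + 1\right) 6 \right)} \right)}}{I} = \frac{3 \left(-7\right)}{- \frac{31859}{7}} = \left(-21\right) \left(- \frac{7}{31859}\right) = \frac{147}{31859}$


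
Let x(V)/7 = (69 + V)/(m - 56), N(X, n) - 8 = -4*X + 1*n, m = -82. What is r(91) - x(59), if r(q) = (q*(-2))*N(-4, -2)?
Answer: -275828/69 ≈ -3997.5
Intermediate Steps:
N(X, n) = 8 + n - 4*X (N(X, n) = 8 + (-4*X + 1*n) = 8 + (-4*X + n) = 8 + (n - 4*X) = 8 + n - 4*X)
x(V) = -7/2 - 7*V/138 (x(V) = 7*((69 + V)/(-82 - 56)) = 7*((69 + V)/(-138)) = 7*((69 + V)*(-1/138)) = 7*(-1/2 - V/138) = -7/2 - 7*V/138)
r(q) = -44*q (r(q) = (q*(-2))*(8 - 2 - 4*(-4)) = (-2*q)*(8 - 2 + 16) = -2*q*22 = -44*q)
r(91) - x(59) = -44*91 - (-7/2 - 7/138*59) = -4004 - (-7/2 - 413/138) = -4004 - 1*(-448/69) = -4004 + 448/69 = -275828/69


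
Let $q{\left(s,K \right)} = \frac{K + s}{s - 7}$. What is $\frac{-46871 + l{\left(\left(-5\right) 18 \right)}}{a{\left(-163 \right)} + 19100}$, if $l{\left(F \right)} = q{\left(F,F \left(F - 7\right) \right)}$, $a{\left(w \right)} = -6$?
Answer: $- \frac{4555127}{1852118} \approx -2.4594$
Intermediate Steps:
$q{\left(s,K \right)} = \frac{K + s}{-7 + s}$
$l{\left(F \right)} = \frac{F + F \left(-7 + F\right)}{-7 + F}$ ($l{\left(F \right)} = \frac{F \left(F - 7\right) + F}{-7 + F} = \frac{F \left(-7 + F\right) + F}{-7 + F} = \frac{F + F \left(-7 + F\right)}{-7 + F}$)
$\frac{-46871 + l{\left(\left(-5\right) 18 \right)}}{a{\left(-163 \right)} + 19100} = \frac{-46871 + \frac{\left(-5\right) 18 \left(-6 - 90\right)}{-7 - 90}}{-6 + 19100} = \frac{-46871 - \frac{90 \left(-6 - 90\right)}{-7 - 90}}{19094} = \left(-46871 - 90 \frac{1}{-97} \left(-96\right)\right) \frac{1}{19094} = \left(-46871 - \left(- \frac{90}{97}\right) \left(-96\right)\right) \frac{1}{19094} = \left(-46871 - \frac{8640}{97}\right) \frac{1}{19094} = \left(- \frac{4555127}{97}\right) \frac{1}{19094} = - \frac{4555127}{1852118}$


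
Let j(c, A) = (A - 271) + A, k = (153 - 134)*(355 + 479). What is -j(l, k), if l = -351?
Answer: -31421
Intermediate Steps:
k = 15846 (k = 19*834 = 15846)
j(c, A) = -271 + 2*A (j(c, A) = (-271 + A) + A = -271 + 2*A)
-j(l, k) = -(-271 + 2*15846) = -(-271 + 31692) = -1*31421 = -31421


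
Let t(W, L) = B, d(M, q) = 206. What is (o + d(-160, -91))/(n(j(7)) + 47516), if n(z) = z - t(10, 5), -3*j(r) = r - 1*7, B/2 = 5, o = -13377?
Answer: -13171/47506 ≈ -0.27725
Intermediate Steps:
B = 10 (B = 2*5 = 10)
t(W, L) = 10
j(r) = 7/3 - r/3 (j(r) = -(r - 1*7)/3 = -(r - 7)/3 = -(-7 + r)/3 = 7/3 - r/3)
n(z) = -10 + z (n(z) = z - 1*10 = z - 10 = -10 + z)
(o + d(-160, -91))/(n(j(7)) + 47516) = (-13377 + 206)/((-10 + (7/3 - ⅓*7)) + 47516) = -13171/((-10 + (7/3 - 7/3)) + 47516) = -13171/((-10 + 0) + 47516) = -13171/(-10 + 47516) = -13171/47506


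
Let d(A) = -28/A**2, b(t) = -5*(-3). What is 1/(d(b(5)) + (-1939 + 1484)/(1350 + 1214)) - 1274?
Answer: -222465658/174167 ≈ -1277.3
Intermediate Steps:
b(t) = 15
d(A) = -28/A**2
1/(d(b(5)) + (-1939 + 1484)/(1350 + 1214)) - 1274 = 1/(-28/15**2 + (-1939 + 1484)/(1350 + 1214)) - 1274 = 1/(-28*1/225 - 455/2564) - 1274 = 1/(-28/225 - 455*1/2564) - 1274 = 1/(-28/225 - 455/2564) - 1274 = 1/(-174167/576900) - 1274 = -576900/174167 - 1274 = -222465658/174167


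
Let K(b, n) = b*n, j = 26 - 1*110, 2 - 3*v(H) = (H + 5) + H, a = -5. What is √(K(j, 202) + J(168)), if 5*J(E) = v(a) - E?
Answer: I*√3825255/15 ≈ 130.39*I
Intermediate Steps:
v(H) = -1 - 2*H/3 (v(H) = ⅔ - ((H + 5) + H)/3 = ⅔ - ((5 + H) + H)/3 = ⅔ - (5 + 2*H)/3 = ⅔ + (-5/3 - 2*H/3) = -1 - 2*H/3)
j = -84 (j = 26 - 110 = -84)
J(E) = 7/15 - E/5 (J(E) = ((-1 - ⅔*(-5)) - E)/5 = ((-1 + 10/3) - E)/5 = (7/3 - E)/5 = 7/15 - E/5)
√(K(j, 202) + J(168)) = √(-84*202 + (7/15 - ⅕*168)) = √(-16968 + (7/15 - 168/5)) = √(-16968 - 497/15) = √(-255017/15) = I*√3825255/15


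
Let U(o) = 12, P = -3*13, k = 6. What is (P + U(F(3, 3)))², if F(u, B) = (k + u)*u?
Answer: 729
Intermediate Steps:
F(u, B) = u*(6 + u) (F(u, B) = (6 + u)*u = u*(6 + u))
P = -39
(P + U(F(3, 3)))² = (-39 + 12)² = (-27)² = 729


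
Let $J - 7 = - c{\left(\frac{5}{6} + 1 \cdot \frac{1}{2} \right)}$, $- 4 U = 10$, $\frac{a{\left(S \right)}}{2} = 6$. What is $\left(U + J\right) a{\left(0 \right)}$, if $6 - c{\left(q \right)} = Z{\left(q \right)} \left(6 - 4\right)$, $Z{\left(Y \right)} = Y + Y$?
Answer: $46$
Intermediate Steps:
$Z{\left(Y \right)} = 2 Y$
$a{\left(S \right)} = 12$ ($a{\left(S \right)} = 2 \cdot 6 = 12$)
$c{\left(q \right)} = 6 - 4 q$ ($c{\left(q \right)} = 6 - 2 q \left(6 - 4\right) = 6 - 2 q 2 = 6 - 4 q$)
$U = - \frac{5}{2}$ ($U = \left(- \frac{1}{4}\right) 10 = - \frac{5}{2} \approx -2.5$)
$J = \frac{19}{3}$ ($J = 7 - \left(6 - 4 \left(\frac{5}{6} + 1 \cdot \frac{1}{2}\right)\right) = 7 - \left(6 - 4 \left(5 \cdot \frac{1}{6} + 1 \cdot \frac{1}{2}\right)\right) = 7 - \left(6 - 4 \left(\frac{5}{6} + \frac{1}{2}\right)\right) = 7 - \left(6 - \frac{16}{3}\right) = 7 - \frac{2}{3} = \frac{19}{3} \approx 6.3333$)
$\left(U + J\right) a{\left(0 \right)} = \left(- \frac{5}{2} + \frac{19}{3}\right) 12 = \frac{23}{6} \cdot 12 = 46$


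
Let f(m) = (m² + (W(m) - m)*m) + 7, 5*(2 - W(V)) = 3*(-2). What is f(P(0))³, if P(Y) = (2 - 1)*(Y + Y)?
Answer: 343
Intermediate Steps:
W(V) = 16/5 (W(V) = 2 - 3*(-2)/5 = 2 - ⅕*(-6) = 2 + 6/5 = 16/5)
P(Y) = 2*Y (P(Y) = 1*(2*Y) = 2*Y)
f(m) = 7 + m² + m*(16/5 - m) (f(m) = (m² + (16/5 - m)*m) + 7 = (m² + m*(16/5 - m)) + 7 = 7 + m² + m*(16/5 - m))
f(P(0))³ = (7 + 16*(2*0)/5)³ = (7 + (16/5)*0)³ = (7 + 0)³ = 7³ = 343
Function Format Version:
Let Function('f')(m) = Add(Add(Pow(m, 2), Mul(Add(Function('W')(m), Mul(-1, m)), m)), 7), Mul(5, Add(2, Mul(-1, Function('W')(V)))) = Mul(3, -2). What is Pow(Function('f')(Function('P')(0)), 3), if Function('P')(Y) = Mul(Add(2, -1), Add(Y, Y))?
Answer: 343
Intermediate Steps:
Function('W')(V) = Rational(16, 5) (Function('W')(V) = Add(2, Mul(Rational(-1, 5), Mul(3, -2))) = Add(2, Mul(Rational(-1, 5), -6)) = Add(2, Rational(6, 5)) = Rational(16, 5))
Function('P')(Y) = Mul(2, Y) (Function('P')(Y) = Mul(1, Mul(2, Y)) = Mul(2, Y))
Function('f')(m) = Add(7, Pow(m, 2), Mul(m, Add(Rational(16, 5), Mul(-1, m)))) (Function('f')(m) = Add(Add(Pow(m, 2), Mul(Add(Rational(16, 5), Mul(-1, m)), m)), 7) = Add(Add(Pow(m, 2), Mul(m, Add(Rational(16, 5), Mul(-1, m)))), 7) = Add(7, Pow(m, 2), Mul(m, Add(Rational(16, 5), Mul(-1, m)))))
Pow(Function('f')(Function('P')(0)), 3) = Pow(Add(7, Mul(Rational(16, 5), Mul(2, 0))), 3) = Pow(Add(7, Mul(Rational(16, 5), 0)), 3) = Pow(Add(7, 0), 3) = Pow(7, 3) = 343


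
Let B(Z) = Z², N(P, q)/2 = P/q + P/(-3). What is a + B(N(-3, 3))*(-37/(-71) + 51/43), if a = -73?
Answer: -73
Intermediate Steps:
N(P, q) = -2*P/3 + 2*P/q (N(P, q) = 2*(P/q + P/(-3)) = 2*(P/q + P*(-⅓)) = 2*(P/q - P/3) = 2*(-P/3 + P/q) = -2*P/3 + 2*P/q)
a + B(N(-3, 3))*(-37/(-71) + 51/43) = -73 + ((⅔)*(-3)*(3 - 1*3)/3)²*(-37/(-71) + 51/43) = -73 + ((⅔)*(-3)*(⅓)*(3 - 3))²*(-37*(-1/71) + 51*(1/43)) = -73 + ((⅔)*(-3)*(⅓)*0)²*(37/71 + 51/43) = -73 + 0²*(5212/3053) = -73 + 0*(5212/3053) = -73 + 0 = -73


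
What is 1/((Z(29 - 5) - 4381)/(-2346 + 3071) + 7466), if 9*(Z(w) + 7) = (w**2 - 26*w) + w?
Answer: 2175/16225378 ≈ 0.00013405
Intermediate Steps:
Z(w) = -7 - 25*w/9 + w**2/9 (Z(w) = -7 + ((w**2 - 26*w) + w)/9 = -7 + (w**2 - 25*w)/9 = -7 + (-25*w/9 + w**2/9) = -7 - 25*w/9 + w**2/9)
1/((Z(29 - 5) - 4381)/(-2346 + 3071) + 7466) = 1/(((-7 - 25*(29 - 5)/9 + (29 - 5)**2/9) - 4381)/(-2346 + 3071) + 7466) = 1/(((-7 - 25/9*24 + (1/9)*24**2) - 4381)/725 + 7466) = 1/(((-7 - 200/3 + (1/9)*576) - 4381)*(1/725) + 7466) = 1/(((-7 - 200/3 + 64) - 4381)*(1/725) + 7466) = 1/((-29/3 - 4381)*(1/725) + 7466) = 1/(-13172/3*1/725 + 7466) = 1/(-13172/2175 + 7466) = 1/(16225378/2175) = 2175/16225378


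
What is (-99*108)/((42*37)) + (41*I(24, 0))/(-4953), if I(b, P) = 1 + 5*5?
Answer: -700180/98679 ≈ -7.0955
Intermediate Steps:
I(b, P) = 26 (I(b, P) = 1 + 25 = 26)
(-99*108)/((42*37)) + (41*I(24, 0))/(-4953) = (-99*108)/((42*37)) + (41*26)/(-4953) = -10692/1554 + 1066*(-1/4953) = -10692*1/1554 - 82/381 = -1782/259 - 82/381 = -700180/98679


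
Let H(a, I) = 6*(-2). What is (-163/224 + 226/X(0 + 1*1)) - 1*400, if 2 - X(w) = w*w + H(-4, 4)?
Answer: -1116295/2912 ≈ -383.34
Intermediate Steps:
H(a, I) = -12
X(w) = 14 - w² (X(w) = 2 - (w*w - 12) = 2 - (w² - 12) = 2 - (-12 + w²) = 2 + (12 - w²) = 14 - w²)
(-163/224 + 226/X(0 + 1*1)) - 1*400 = (-163/224 + 226/(14 - (0 + 1*1)²)) - 1*400 = (-163*1/224 + 226/(14 - (0 + 1)²)) - 400 = (-163/224 + 226/(14 - 1*1²)) - 400 = (-163/224 + 226/(14 - 1*1)) - 400 = (-163/224 + 226/(14 - 1)) - 400 = (-163/224 + 226/13) - 400 = 48505/2912 - 400 = -1116295/2912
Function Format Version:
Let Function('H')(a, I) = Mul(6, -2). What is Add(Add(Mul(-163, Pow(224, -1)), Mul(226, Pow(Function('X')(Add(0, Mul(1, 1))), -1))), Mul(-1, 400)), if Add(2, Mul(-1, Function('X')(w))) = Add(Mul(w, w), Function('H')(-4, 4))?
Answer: Rational(-1116295, 2912) ≈ -383.34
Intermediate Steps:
Function('H')(a, I) = -12
Function('X')(w) = Add(14, Mul(-1, Pow(w, 2))) (Function('X')(w) = Add(2, Mul(-1, Add(Mul(w, w), -12))) = Add(2, Mul(-1, Add(Pow(w, 2), -12))) = Add(2, Mul(-1, Add(-12, Pow(w, 2)))) = Add(2, Add(12, Mul(-1, Pow(w, 2)))) = Add(14, Mul(-1, Pow(w, 2))))
Add(Add(Mul(-163, Pow(224, -1)), Mul(226, Pow(Function('X')(Add(0, Mul(1, 1))), -1))), Mul(-1, 400)) = Add(Add(Mul(-163, Pow(224, -1)), Mul(226, Pow(Add(14, Mul(-1, Pow(Add(0, Mul(1, 1)), 2))), -1))), Mul(-1, 400)) = Add(Add(Mul(-163, Rational(1, 224)), Mul(226, Pow(Add(14, Mul(-1, Pow(Add(0, 1), 2))), -1))), -400) = Add(Add(Rational(-163, 224), Mul(226, Pow(Add(14, Mul(-1, Pow(1, 2))), -1))), -400) = Add(Add(Rational(-163, 224), Mul(226, Pow(Add(14, Mul(-1, 1)), -1))), -400) = Add(Add(Rational(-163, 224), Mul(226, Pow(Add(14, -1), -1))), -400) = Add(Add(Rational(-163, 224), Mul(226, Pow(13, -1))), -400) = Add(Add(Rational(-163, 224), Mul(226, Rational(1, 13))), -400) = Add(Add(Rational(-163, 224), Rational(226, 13)), -400) = Add(Rational(48505, 2912), -400) = Rational(-1116295, 2912)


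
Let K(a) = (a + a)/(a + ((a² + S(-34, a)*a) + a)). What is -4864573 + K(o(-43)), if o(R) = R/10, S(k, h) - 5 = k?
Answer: -1522611369/313 ≈ -4.8646e+6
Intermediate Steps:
S(k, h) = 5 + k
o(R) = R/10 (o(R) = R*(⅒) = R/10)
K(a) = 2*a/(a² - 27*a) (K(a) = (a + a)/(a + ((a² + (5 - 34)*a) + a)) = (2*a)/(a + ((a² - 29*a) + a)) = (2*a)/(a + (a² - 28*a)) = (2*a)/(a² - 27*a) = 2*a/(a² - 27*a))
-4864573 + K(o(-43)) = -4864573 + 2/(-27 + (⅒)*(-43)) = -4864573 + 2/(-27 - 43/10) = -4864573 + 2/(-313/10) = -4864573 + 2*(-10/313) = -4864573 - 20/313 = -1522611369/313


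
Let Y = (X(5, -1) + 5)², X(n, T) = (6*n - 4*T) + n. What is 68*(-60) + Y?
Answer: -2144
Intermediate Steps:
X(n, T) = -4*T + 7*n (X(n, T) = (-4*T + 6*n) + n = -4*T + 7*n)
Y = 1936 (Y = ((-4*(-1) + 7*5) + 5)² = ((4 + 35) + 5)² = (39 + 5)² = 44² = 1936)
68*(-60) + Y = 68*(-60) + 1936 = -4080 + 1936 = -2144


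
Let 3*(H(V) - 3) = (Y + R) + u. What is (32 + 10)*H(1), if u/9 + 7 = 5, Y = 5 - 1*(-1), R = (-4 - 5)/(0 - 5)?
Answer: -84/5 ≈ -16.800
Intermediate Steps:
R = 9/5 (R = -9/(-5) = -9*(-⅕) = 9/5 ≈ 1.8000)
Y = 6 (Y = 5 + 1 = 6)
u = -18 (u = -63 + 9*5 = -63 + 45 = -18)
H(V) = -⅖ (H(V) = 3 + ((6 + 9/5) - 18)/3 = 3 + (39/5 - 18)/3 = 3 + (⅓)*(-51/5) = 3 - 17/5 = -⅖)
(32 + 10)*H(1) = (32 + 10)*(-⅖) = 42*(-⅖) = -84/5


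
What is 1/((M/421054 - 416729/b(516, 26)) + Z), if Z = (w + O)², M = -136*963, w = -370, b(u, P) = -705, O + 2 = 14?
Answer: 148421535/19109984151703 ≈ 7.7667e-6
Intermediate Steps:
O = 12 (O = -2 + 14 = 12)
M = -130968
Z = 128164 (Z = (-370 + 12)² = (-358)² = 128164)
1/((M/421054 - 416729/b(516, 26)) + Z) = 1/((-130968/421054 - 416729/(-705)) + 128164) = 1/((-130968*1/421054 - 416729*(-1/705)) + 128164) = 1/((-65484/210527 + 416729/705) + 128164) = 1/(87686539963/148421535 + 128164) = 1/(19109984151703/148421535) = 148421535/19109984151703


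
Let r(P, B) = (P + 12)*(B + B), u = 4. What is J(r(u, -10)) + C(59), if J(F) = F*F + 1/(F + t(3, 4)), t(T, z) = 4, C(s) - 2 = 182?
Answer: 32416543/316 ≈ 1.0258e+5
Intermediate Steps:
r(P, B) = 2*B*(12 + P) (r(P, B) = (12 + P)*(2*B) = 2*B*(12 + P))
C(s) = 184 (C(s) = 2 + 182 = 184)
J(F) = F**2 + 1/(4 + F) (J(F) = F*F + 1/(F + 4) = F**2 + 1/(4 + F))
J(r(u, -10)) + C(59) = (1 + (2*(-10)*(12 + 4))**3 + 4*(2*(-10)*(12 + 4))**2)/(4 + 2*(-10)*(12 + 4)) + 184 = (1 + (2*(-10)*16)**3 + 4*(2*(-10)*16)**2)/(4 + 2*(-10)*16) + 184 = (1 + (-320)**3 + 4*(-320)**2)/(4 - 320) + 184 = (1 - 32768000 + 4*102400)/(-316) + 184 = -(1 - 32768000 + 409600)/316 + 184 = -1/316*(-32358399) + 184 = 32358399/316 + 184 = 32416543/316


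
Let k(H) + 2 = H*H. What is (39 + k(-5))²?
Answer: 3844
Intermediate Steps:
k(H) = -2 + H² (k(H) = -2 + H*H = -2 + H²)
(39 + k(-5))² = (39 + (-2 + (-5)²))² = (39 + (-2 + 25))² = (39 + 23)² = 62² = 3844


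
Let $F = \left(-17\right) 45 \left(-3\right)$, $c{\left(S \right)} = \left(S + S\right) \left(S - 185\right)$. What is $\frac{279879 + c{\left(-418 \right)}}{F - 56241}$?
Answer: $- \frac{261329}{17982} \approx -14.533$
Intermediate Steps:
$c{\left(S \right)} = 2 S \left(-185 + S\right)$
$F = 2295$ ($F = \left(-765\right) \left(-3\right) = 2295$)
$\frac{279879 + c{\left(-418 \right)}}{F - 56241} = \frac{279879 + 2 \left(-418\right) \left(-185 - 418\right)}{2295 - 56241} = \frac{279879 + 2 \left(-418\right) \left(-603\right)}{-53946} = \left(279879 + 504108\right) \left(- \frac{1}{53946}\right) = 783987 \left(- \frac{1}{53946}\right) = - \frac{261329}{17982}$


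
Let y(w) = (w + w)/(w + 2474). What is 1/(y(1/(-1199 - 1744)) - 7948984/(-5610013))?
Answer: 40846398062753/57876390253278 ≈ 0.70575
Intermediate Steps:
y(w) = 2*w/(2474 + w) (y(w) = (2*w)/(2474 + w) = 2*w/(2474 + w))
1/(y(1/(-1199 - 1744)) - 7948984/(-5610013)) = 1/(2/((-1199 - 1744)*(2474 + 1/(-1199 - 1744))) - 7948984/(-5610013)) = 1/(2/(-2943*(2474 + 1/(-2943))) - 7948984*(-1/5610013)) = 1/(2*(-1/2943)/(2474 - 1/2943) + 7948984/5610013) = 1/(2*(-1/2943)/(7280981/2943) + 7948984/5610013) = 1/(2*(-1/2943)*(2943/7280981) + 7948984/5610013) = 1/(-2/7280981 + 7948984/5610013) = 1/(57876390253278/40846398062753) = 40846398062753/57876390253278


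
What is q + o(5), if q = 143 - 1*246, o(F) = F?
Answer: -98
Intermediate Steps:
q = -103 (q = 143 - 246 = -103)
q + o(5) = -103 + 5 = -98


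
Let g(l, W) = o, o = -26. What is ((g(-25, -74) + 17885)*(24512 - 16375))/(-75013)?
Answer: -145318683/75013 ≈ -1937.2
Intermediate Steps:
g(l, W) = -26
((g(-25, -74) + 17885)*(24512 - 16375))/(-75013) = ((-26 + 17885)*(24512 - 16375))/(-75013) = (17859*8137)*(-1/75013) = 145318683*(-1/75013) = -145318683/75013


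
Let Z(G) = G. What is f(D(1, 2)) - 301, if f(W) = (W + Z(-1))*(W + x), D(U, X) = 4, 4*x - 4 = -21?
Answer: -1207/4 ≈ -301.75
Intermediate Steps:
x = -17/4 (x = 1 + (1/4)*(-21) = 1 - 21/4 = -17/4 ≈ -4.2500)
f(W) = (-1 + W)*(-17/4 + W) (f(W) = (W - 1)*(W - 17/4) = (-1 + W)*(-17/4 + W))
f(D(1, 2)) - 301 = (17/4 + 4**2 - 21/4*4) - 301 = (17/4 + 16 - 21) - 301 = -3/4 - 301 = -1207/4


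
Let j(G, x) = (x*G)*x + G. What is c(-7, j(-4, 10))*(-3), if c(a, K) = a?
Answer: 21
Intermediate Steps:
j(G, x) = G + G*x² (j(G, x) = (G*x)*x + G = G*x² + G = G + G*x²)
c(-7, j(-4, 10))*(-3) = -7*(-3) = 21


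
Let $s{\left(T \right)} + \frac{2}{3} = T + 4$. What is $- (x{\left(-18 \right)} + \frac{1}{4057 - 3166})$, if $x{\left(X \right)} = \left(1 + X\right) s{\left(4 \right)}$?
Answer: $\frac{111077}{891} \approx 124.67$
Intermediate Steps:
$s{\left(T \right)} = \frac{10}{3} + T$ ($s{\left(T \right)} = - \frac{2}{3} + \left(T + 4\right) = - \frac{2}{3} + \left(4 + T\right) = \frac{10}{3} + T$)
$x{\left(X \right)} = \frac{22}{3} + \frac{22 X}{3}$ ($x{\left(X \right)} = \left(1 + X\right) \left(\frac{10}{3} + 4\right) = \left(1 + X\right) \frac{22}{3} = \frac{22}{3} + \frac{22 X}{3}$)
$- (x{\left(-18 \right)} + \frac{1}{4057 - 3166}) = - (\left(\frac{22}{3} + \frac{22}{3} \left(-18\right)\right) + \frac{1}{4057 - 3166}) = - (\left(\frac{22}{3} - 132\right) + \frac{1}{891}) = - (- \frac{374}{3} + \frac{1}{891}) = \left(-1\right) \left(- \frac{111077}{891}\right) = \frac{111077}{891}$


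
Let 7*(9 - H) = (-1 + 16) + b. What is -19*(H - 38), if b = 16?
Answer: 4446/7 ≈ 635.14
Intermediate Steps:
H = 32/7 (H = 9 - ((-1 + 16) + 16)/7 = 9 - (15 + 16)/7 = 9 - ⅐*31 = 9 - 31/7 = 32/7 ≈ 4.5714)
-19*(H - 38) = -19*(32/7 - 38) = -19*(-234/7) = 4446/7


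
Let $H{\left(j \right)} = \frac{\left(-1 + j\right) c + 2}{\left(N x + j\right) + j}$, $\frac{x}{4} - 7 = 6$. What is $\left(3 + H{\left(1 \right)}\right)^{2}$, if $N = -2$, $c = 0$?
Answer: $\frac{23104}{2601} \approx 8.8827$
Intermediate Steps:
$x = 52$ ($x = 28 + 4 \cdot 6 = 28 + 24 = 52$)
$H{\left(j \right)} = \frac{2}{-104 + 2 j}$ ($H{\left(j \right)} = \frac{\left(-1 + j\right) 0 + 2}{\left(\left(-2\right) 52 + j\right) + j} = \frac{0 + 2}{\left(-104 + j\right) + j} = \frac{2}{-104 + 2 j}$)
$\left(3 + H{\left(1 \right)}\right)^{2} = \left(3 + \frac{1}{-52 + 1}\right)^{2} = \left(3 + \frac{1}{-51}\right)^{2} = \left(3 - \frac{1}{51}\right)^{2} = \left(\frac{152}{51}\right)^{2} = \frac{23104}{2601}$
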